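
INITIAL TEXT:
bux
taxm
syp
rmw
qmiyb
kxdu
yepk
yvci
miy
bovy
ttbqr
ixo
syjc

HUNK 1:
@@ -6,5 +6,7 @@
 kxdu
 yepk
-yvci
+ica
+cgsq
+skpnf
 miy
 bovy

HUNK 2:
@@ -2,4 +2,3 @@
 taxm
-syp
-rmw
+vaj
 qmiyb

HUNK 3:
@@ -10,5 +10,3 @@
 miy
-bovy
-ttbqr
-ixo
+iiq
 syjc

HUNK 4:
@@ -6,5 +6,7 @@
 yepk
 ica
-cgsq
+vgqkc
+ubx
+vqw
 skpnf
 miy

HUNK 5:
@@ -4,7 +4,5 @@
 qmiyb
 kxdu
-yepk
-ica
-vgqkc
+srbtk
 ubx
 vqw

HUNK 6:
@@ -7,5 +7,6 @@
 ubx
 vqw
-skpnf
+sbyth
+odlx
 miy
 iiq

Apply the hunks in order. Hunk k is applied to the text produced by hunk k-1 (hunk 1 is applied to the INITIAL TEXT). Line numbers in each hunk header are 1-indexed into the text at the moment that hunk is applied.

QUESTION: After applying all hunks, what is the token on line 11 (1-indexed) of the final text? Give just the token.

Answer: miy

Derivation:
Hunk 1: at line 6 remove [yvci] add [ica,cgsq,skpnf] -> 15 lines: bux taxm syp rmw qmiyb kxdu yepk ica cgsq skpnf miy bovy ttbqr ixo syjc
Hunk 2: at line 2 remove [syp,rmw] add [vaj] -> 14 lines: bux taxm vaj qmiyb kxdu yepk ica cgsq skpnf miy bovy ttbqr ixo syjc
Hunk 3: at line 10 remove [bovy,ttbqr,ixo] add [iiq] -> 12 lines: bux taxm vaj qmiyb kxdu yepk ica cgsq skpnf miy iiq syjc
Hunk 4: at line 6 remove [cgsq] add [vgqkc,ubx,vqw] -> 14 lines: bux taxm vaj qmiyb kxdu yepk ica vgqkc ubx vqw skpnf miy iiq syjc
Hunk 5: at line 4 remove [yepk,ica,vgqkc] add [srbtk] -> 12 lines: bux taxm vaj qmiyb kxdu srbtk ubx vqw skpnf miy iiq syjc
Hunk 6: at line 7 remove [skpnf] add [sbyth,odlx] -> 13 lines: bux taxm vaj qmiyb kxdu srbtk ubx vqw sbyth odlx miy iiq syjc
Final line 11: miy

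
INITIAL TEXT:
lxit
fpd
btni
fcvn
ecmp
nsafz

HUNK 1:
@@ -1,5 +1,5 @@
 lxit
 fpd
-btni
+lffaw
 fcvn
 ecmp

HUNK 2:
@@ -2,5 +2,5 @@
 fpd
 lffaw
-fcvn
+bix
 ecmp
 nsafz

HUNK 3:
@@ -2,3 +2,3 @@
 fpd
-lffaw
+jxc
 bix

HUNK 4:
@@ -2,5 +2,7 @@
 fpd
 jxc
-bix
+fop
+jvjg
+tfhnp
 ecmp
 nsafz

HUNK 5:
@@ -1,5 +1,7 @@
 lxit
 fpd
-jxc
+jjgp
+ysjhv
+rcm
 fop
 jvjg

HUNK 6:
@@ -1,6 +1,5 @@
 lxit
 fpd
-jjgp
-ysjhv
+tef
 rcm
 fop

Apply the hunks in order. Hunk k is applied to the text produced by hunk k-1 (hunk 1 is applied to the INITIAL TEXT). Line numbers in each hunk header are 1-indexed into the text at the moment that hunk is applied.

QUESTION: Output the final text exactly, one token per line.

Answer: lxit
fpd
tef
rcm
fop
jvjg
tfhnp
ecmp
nsafz

Derivation:
Hunk 1: at line 1 remove [btni] add [lffaw] -> 6 lines: lxit fpd lffaw fcvn ecmp nsafz
Hunk 2: at line 2 remove [fcvn] add [bix] -> 6 lines: lxit fpd lffaw bix ecmp nsafz
Hunk 3: at line 2 remove [lffaw] add [jxc] -> 6 lines: lxit fpd jxc bix ecmp nsafz
Hunk 4: at line 2 remove [bix] add [fop,jvjg,tfhnp] -> 8 lines: lxit fpd jxc fop jvjg tfhnp ecmp nsafz
Hunk 5: at line 1 remove [jxc] add [jjgp,ysjhv,rcm] -> 10 lines: lxit fpd jjgp ysjhv rcm fop jvjg tfhnp ecmp nsafz
Hunk 6: at line 1 remove [jjgp,ysjhv] add [tef] -> 9 lines: lxit fpd tef rcm fop jvjg tfhnp ecmp nsafz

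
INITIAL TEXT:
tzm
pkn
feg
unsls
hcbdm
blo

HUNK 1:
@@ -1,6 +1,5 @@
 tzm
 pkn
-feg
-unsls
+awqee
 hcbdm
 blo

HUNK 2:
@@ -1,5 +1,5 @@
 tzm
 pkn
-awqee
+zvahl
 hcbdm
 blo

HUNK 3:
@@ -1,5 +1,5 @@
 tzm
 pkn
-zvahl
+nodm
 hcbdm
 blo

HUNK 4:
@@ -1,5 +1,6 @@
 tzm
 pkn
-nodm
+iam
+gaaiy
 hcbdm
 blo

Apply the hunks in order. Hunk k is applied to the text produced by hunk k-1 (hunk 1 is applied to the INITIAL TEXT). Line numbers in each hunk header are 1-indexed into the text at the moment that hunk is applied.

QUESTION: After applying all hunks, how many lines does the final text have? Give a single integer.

Hunk 1: at line 1 remove [feg,unsls] add [awqee] -> 5 lines: tzm pkn awqee hcbdm blo
Hunk 2: at line 1 remove [awqee] add [zvahl] -> 5 lines: tzm pkn zvahl hcbdm blo
Hunk 3: at line 1 remove [zvahl] add [nodm] -> 5 lines: tzm pkn nodm hcbdm blo
Hunk 4: at line 1 remove [nodm] add [iam,gaaiy] -> 6 lines: tzm pkn iam gaaiy hcbdm blo
Final line count: 6

Answer: 6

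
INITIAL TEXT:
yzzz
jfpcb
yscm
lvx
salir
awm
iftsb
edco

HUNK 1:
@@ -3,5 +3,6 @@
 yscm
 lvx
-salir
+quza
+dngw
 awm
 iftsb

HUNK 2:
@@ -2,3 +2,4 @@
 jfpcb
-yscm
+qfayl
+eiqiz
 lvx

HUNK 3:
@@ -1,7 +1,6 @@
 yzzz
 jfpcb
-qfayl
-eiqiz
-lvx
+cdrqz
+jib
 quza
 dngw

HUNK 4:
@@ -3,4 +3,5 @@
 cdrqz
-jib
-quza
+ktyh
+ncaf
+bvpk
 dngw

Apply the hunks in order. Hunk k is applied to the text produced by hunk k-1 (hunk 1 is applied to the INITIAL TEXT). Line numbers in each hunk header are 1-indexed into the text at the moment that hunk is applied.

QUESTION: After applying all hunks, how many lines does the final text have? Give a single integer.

Hunk 1: at line 3 remove [salir] add [quza,dngw] -> 9 lines: yzzz jfpcb yscm lvx quza dngw awm iftsb edco
Hunk 2: at line 2 remove [yscm] add [qfayl,eiqiz] -> 10 lines: yzzz jfpcb qfayl eiqiz lvx quza dngw awm iftsb edco
Hunk 3: at line 1 remove [qfayl,eiqiz,lvx] add [cdrqz,jib] -> 9 lines: yzzz jfpcb cdrqz jib quza dngw awm iftsb edco
Hunk 4: at line 3 remove [jib,quza] add [ktyh,ncaf,bvpk] -> 10 lines: yzzz jfpcb cdrqz ktyh ncaf bvpk dngw awm iftsb edco
Final line count: 10

Answer: 10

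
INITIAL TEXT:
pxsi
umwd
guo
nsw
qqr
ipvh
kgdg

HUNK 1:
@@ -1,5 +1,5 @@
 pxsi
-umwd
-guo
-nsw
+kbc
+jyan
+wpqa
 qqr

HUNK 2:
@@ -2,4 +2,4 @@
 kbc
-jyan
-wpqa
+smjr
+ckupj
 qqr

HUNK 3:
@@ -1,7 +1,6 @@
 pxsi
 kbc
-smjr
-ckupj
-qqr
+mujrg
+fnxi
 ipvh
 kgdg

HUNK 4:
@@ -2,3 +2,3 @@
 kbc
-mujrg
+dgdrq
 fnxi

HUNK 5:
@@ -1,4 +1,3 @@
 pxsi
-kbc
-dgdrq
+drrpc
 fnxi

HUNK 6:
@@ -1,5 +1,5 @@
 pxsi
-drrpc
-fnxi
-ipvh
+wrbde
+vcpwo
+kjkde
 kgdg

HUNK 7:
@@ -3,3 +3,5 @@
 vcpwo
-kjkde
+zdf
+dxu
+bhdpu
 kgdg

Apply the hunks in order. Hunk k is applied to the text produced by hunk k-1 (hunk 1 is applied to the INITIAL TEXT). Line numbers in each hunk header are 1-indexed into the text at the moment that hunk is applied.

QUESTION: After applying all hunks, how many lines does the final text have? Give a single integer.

Hunk 1: at line 1 remove [umwd,guo,nsw] add [kbc,jyan,wpqa] -> 7 lines: pxsi kbc jyan wpqa qqr ipvh kgdg
Hunk 2: at line 2 remove [jyan,wpqa] add [smjr,ckupj] -> 7 lines: pxsi kbc smjr ckupj qqr ipvh kgdg
Hunk 3: at line 1 remove [smjr,ckupj,qqr] add [mujrg,fnxi] -> 6 lines: pxsi kbc mujrg fnxi ipvh kgdg
Hunk 4: at line 2 remove [mujrg] add [dgdrq] -> 6 lines: pxsi kbc dgdrq fnxi ipvh kgdg
Hunk 5: at line 1 remove [kbc,dgdrq] add [drrpc] -> 5 lines: pxsi drrpc fnxi ipvh kgdg
Hunk 6: at line 1 remove [drrpc,fnxi,ipvh] add [wrbde,vcpwo,kjkde] -> 5 lines: pxsi wrbde vcpwo kjkde kgdg
Hunk 7: at line 3 remove [kjkde] add [zdf,dxu,bhdpu] -> 7 lines: pxsi wrbde vcpwo zdf dxu bhdpu kgdg
Final line count: 7

Answer: 7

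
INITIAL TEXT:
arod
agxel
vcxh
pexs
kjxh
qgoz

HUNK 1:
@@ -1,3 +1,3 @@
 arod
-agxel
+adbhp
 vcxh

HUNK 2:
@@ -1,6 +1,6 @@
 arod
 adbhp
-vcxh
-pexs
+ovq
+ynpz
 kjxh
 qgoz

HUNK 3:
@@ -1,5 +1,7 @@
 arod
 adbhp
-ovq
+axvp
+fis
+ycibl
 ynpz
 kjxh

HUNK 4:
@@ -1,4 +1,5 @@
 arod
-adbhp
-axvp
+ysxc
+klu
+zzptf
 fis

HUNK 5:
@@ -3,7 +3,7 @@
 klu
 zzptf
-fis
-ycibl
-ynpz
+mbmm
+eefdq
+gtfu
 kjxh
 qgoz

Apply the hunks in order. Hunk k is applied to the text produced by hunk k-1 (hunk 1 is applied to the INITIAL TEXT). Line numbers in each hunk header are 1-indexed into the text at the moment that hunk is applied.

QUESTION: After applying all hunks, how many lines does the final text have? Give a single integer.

Answer: 9

Derivation:
Hunk 1: at line 1 remove [agxel] add [adbhp] -> 6 lines: arod adbhp vcxh pexs kjxh qgoz
Hunk 2: at line 1 remove [vcxh,pexs] add [ovq,ynpz] -> 6 lines: arod adbhp ovq ynpz kjxh qgoz
Hunk 3: at line 1 remove [ovq] add [axvp,fis,ycibl] -> 8 lines: arod adbhp axvp fis ycibl ynpz kjxh qgoz
Hunk 4: at line 1 remove [adbhp,axvp] add [ysxc,klu,zzptf] -> 9 lines: arod ysxc klu zzptf fis ycibl ynpz kjxh qgoz
Hunk 5: at line 3 remove [fis,ycibl,ynpz] add [mbmm,eefdq,gtfu] -> 9 lines: arod ysxc klu zzptf mbmm eefdq gtfu kjxh qgoz
Final line count: 9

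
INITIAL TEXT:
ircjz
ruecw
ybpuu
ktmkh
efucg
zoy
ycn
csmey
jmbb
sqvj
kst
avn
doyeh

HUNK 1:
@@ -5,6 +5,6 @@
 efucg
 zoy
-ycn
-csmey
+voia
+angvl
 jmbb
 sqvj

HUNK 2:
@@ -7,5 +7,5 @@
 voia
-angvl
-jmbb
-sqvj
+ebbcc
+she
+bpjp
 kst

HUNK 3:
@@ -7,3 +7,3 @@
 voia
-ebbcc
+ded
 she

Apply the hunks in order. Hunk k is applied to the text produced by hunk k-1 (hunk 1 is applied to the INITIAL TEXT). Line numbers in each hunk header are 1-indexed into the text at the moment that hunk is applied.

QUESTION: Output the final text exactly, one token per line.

Answer: ircjz
ruecw
ybpuu
ktmkh
efucg
zoy
voia
ded
she
bpjp
kst
avn
doyeh

Derivation:
Hunk 1: at line 5 remove [ycn,csmey] add [voia,angvl] -> 13 lines: ircjz ruecw ybpuu ktmkh efucg zoy voia angvl jmbb sqvj kst avn doyeh
Hunk 2: at line 7 remove [angvl,jmbb,sqvj] add [ebbcc,she,bpjp] -> 13 lines: ircjz ruecw ybpuu ktmkh efucg zoy voia ebbcc she bpjp kst avn doyeh
Hunk 3: at line 7 remove [ebbcc] add [ded] -> 13 lines: ircjz ruecw ybpuu ktmkh efucg zoy voia ded she bpjp kst avn doyeh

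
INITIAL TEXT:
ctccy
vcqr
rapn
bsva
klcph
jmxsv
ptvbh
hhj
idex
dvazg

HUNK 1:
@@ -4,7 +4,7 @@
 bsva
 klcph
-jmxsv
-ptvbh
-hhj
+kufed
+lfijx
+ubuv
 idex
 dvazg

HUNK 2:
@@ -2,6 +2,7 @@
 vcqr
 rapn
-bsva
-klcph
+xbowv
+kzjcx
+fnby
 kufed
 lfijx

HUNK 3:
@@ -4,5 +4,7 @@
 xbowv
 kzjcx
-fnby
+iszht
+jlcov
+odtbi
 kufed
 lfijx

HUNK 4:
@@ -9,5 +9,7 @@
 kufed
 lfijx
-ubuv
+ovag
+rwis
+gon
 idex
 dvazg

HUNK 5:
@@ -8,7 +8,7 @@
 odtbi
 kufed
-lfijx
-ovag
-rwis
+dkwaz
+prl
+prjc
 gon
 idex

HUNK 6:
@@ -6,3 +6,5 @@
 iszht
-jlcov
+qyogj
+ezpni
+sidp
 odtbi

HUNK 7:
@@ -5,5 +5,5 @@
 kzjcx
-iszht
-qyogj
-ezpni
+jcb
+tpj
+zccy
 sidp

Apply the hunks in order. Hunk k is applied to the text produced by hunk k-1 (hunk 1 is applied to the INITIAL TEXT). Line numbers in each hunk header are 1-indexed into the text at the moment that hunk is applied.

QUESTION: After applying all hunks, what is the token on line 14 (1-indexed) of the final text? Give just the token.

Hunk 1: at line 4 remove [jmxsv,ptvbh,hhj] add [kufed,lfijx,ubuv] -> 10 lines: ctccy vcqr rapn bsva klcph kufed lfijx ubuv idex dvazg
Hunk 2: at line 2 remove [bsva,klcph] add [xbowv,kzjcx,fnby] -> 11 lines: ctccy vcqr rapn xbowv kzjcx fnby kufed lfijx ubuv idex dvazg
Hunk 3: at line 4 remove [fnby] add [iszht,jlcov,odtbi] -> 13 lines: ctccy vcqr rapn xbowv kzjcx iszht jlcov odtbi kufed lfijx ubuv idex dvazg
Hunk 4: at line 9 remove [ubuv] add [ovag,rwis,gon] -> 15 lines: ctccy vcqr rapn xbowv kzjcx iszht jlcov odtbi kufed lfijx ovag rwis gon idex dvazg
Hunk 5: at line 8 remove [lfijx,ovag,rwis] add [dkwaz,prl,prjc] -> 15 lines: ctccy vcqr rapn xbowv kzjcx iszht jlcov odtbi kufed dkwaz prl prjc gon idex dvazg
Hunk 6: at line 6 remove [jlcov] add [qyogj,ezpni,sidp] -> 17 lines: ctccy vcqr rapn xbowv kzjcx iszht qyogj ezpni sidp odtbi kufed dkwaz prl prjc gon idex dvazg
Hunk 7: at line 5 remove [iszht,qyogj,ezpni] add [jcb,tpj,zccy] -> 17 lines: ctccy vcqr rapn xbowv kzjcx jcb tpj zccy sidp odtbi kufed dkwaz prl prjc gon idex dvazg
Final line 14: prjc

Answer: prjc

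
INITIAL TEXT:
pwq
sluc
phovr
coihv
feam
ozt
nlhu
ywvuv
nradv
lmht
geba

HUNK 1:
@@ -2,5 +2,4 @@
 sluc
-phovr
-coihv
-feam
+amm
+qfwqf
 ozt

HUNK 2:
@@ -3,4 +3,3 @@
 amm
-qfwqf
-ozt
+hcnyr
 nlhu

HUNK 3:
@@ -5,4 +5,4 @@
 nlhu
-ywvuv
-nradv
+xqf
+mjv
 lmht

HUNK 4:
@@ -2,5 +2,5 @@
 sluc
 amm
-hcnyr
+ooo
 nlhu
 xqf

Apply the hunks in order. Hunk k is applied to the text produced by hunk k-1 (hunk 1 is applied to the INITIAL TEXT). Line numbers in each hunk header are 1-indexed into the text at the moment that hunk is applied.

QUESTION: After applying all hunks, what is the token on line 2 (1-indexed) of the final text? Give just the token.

Answer: sluc

Derivation:
Hunk 1: at line 2 remove [phovr,coihv,feam] add [amm,qfwqf] -> 10 lines: pwq sluc amm qfwqf ozt nlhu ywvuv nradv lmht geba
Hunk 2: at line 3 remove [qfwqf,ozt] add [hcnyr] -> 9 lines: pwq sluc amm hcnyr nlhu ywvuv nradv lmht geba
Hunk 3: at line 5 remove [ywvuv,nradv] add [xqf,mjv] -> 9 lines: pwq sluc amm hcnyr nlhu xqf mjv lmht geba
Hunk 4: at line 2 remove [hcnyr] add [ooo] -> 9 lines: pwq sluc amm ooo nlhu xqf mjv lmht geba
Final line 2: sluc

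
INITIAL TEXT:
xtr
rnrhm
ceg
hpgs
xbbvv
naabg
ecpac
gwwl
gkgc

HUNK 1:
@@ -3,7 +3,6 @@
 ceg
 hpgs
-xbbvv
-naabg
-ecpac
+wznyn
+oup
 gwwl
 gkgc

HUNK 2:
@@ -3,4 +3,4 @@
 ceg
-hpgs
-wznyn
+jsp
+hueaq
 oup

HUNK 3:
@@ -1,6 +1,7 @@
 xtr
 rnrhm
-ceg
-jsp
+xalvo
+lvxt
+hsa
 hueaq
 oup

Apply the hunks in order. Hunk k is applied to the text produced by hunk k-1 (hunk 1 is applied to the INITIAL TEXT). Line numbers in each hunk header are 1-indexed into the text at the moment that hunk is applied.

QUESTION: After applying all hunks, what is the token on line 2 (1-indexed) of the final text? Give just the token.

Hunk 1: at line 3 remove [xbbvv,naabg,ecpac] add [wznyn,oup] -> 8 lines: xtr rnrhm ceg hpgs wznyn oup gwwl gkgc
Hunk 2: at line 3 remove [hpgs,wznyn] add [jsp,hueaq] -> 8 lines: xtr rnrhm ceg jsp hueaq oup gwwl gkgc
Hunk 3: at line 1 remove [ceg,jsp] add [xalvo,lvxt,hsa] -> 9 lines: xtr rnrhm xalvo lvxt hsa hueaq oup gwwl gkgc
Final line 2: rnrhm

Answer: rnrhm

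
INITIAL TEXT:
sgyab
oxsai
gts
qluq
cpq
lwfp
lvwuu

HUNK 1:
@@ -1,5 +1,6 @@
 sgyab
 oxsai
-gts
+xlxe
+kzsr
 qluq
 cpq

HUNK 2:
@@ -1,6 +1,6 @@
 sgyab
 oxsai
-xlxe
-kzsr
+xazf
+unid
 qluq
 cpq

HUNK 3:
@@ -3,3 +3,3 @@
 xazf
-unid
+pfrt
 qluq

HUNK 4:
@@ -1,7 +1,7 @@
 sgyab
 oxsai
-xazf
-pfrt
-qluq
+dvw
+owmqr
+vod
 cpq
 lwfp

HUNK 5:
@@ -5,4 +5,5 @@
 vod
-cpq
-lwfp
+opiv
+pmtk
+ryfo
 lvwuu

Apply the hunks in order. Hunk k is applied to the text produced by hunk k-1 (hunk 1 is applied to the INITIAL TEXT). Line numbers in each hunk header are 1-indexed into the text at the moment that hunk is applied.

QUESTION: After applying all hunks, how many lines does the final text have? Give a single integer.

Answer: 9

Derivation:
Hunk 1: at line 1 remove [gts] add [xlxe,kzsr] -> 8 lines: sgyab oxsai xlxe kzsr qluq cpq lwfp lvwuu
Hunk 2: at line 1 remove [xlxe,kzsr] add [xazf,unid] -> 8 lines: sgyab oxsai xazf unid qluq cpq lwfp lvwuu
Hunk 3: at line 3 remove [unid] add [pfrt] -> 8 lines: sgyab oxsai xazf pfrt qluq cpq lwfp lvwuu
Hunk 4: at line 1 remove [xazf,pfrt,qluq] add [dvw,owmqr,vod] -> 8 lines: sgyab oxsai dvw owmqr vod cpq lwfp lvwuu
Hunk 5: at line 5 remove [cpq,lwfp] add [opiv,pmtk,ryfo] -> 9 lines: sgyab oxsai dvw owmqr vod opiv pmtk ryfo lvwuu
Final line count: 9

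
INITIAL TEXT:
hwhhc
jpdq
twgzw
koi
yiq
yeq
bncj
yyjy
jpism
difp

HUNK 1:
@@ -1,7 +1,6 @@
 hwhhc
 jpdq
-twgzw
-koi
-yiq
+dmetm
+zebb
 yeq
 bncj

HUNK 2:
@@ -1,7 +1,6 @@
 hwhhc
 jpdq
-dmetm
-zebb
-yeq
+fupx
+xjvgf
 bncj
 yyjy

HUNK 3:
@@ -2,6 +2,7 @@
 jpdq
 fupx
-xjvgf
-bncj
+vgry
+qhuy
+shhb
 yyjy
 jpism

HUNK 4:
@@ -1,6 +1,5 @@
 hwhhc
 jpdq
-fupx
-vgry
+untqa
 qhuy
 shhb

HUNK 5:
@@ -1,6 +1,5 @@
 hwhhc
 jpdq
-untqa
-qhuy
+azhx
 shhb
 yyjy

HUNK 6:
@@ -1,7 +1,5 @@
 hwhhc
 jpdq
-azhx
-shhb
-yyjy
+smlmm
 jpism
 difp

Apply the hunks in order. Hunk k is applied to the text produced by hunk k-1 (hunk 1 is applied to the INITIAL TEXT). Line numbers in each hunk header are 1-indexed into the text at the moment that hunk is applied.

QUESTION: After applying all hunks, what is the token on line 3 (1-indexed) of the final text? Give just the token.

Hunk 1: at line 1 remove [twgzw,koi,yiq] add [dmetm,zebb] -> 9 lines: hwhhc jpdq dmetm zebb yeq bncj yyjy jpism difp
Hunk 2: at line 1 remove [dmetm,zebb,yeq] add [fupx,xjvgf] -> 8 lines: hwhhc jpdq fupx xjvgf bncj yyjy jpism difp
Hunk 3: at line 2 remove [xjvgf,bncj] add [vgry,qhuy,shhb] -> 9 lines: hwhhc jpdq fupx vgry qhuy shhb yyjy jpism difp
Hunk 4: at line 1 remove [fupx,vgry] add [untqa] -> 8 lines: hwhhc jpdq untqa qhuy shhb yyjy jpism difp
Hunk 5: at line 1 remove [untqa,qhuy] add [azhx] -> 7 lines: hwhhc jpdq azhx shhb yyjy jpism difp
Hunk 6: at line 1 remove [azhx,shhb,yyjy] add [smlmm] -> 5 lines: hwhhc jpdq smlmm jpism difp
Final line 3: smlmm

Answer: smlmm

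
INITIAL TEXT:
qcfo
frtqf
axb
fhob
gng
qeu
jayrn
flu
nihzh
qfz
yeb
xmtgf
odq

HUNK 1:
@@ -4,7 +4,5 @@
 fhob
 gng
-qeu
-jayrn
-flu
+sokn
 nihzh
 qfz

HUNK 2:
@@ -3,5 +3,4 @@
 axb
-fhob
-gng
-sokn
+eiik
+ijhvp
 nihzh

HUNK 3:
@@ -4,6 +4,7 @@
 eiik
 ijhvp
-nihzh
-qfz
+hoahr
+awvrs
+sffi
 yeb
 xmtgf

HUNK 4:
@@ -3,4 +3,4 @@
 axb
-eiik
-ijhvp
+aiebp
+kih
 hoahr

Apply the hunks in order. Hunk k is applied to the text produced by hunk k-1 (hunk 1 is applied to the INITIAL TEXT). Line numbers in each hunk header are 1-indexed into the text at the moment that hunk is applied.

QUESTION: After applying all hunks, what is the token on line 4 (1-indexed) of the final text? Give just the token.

Hunk 1: at line 4 remove [qeu,jayrn,flu] add [sokn] -> 11 lines: qcfo frtqf axb fhob gng sokn nihzh qfz yeb xmtgf odq
Hunk 2: at line 3 remove [fhob,gng,sokn] add [eiik,ijhvp] -> 10 lines: qcfo frtqf axb eiik ijhvp nihzh qfz yeb xmtgf odq
Hunk 3: at line 4 remove [nihzh,qfz] add [hoahr,awvrs,sffi] -> 11 lines: qcfo frtqf axb eiik ijhvp hoahr awvrs sffi yeb xmtgf odq
Hunk 4: at line 3 remove [eiik,ijhvp] add [aiebp,kih] -> 11 lines: qcfo frtqf axb aiebp kih hoahr awvrs sffi yeb xmtgf odq
Final line 4: aiebp

Answer: aiebp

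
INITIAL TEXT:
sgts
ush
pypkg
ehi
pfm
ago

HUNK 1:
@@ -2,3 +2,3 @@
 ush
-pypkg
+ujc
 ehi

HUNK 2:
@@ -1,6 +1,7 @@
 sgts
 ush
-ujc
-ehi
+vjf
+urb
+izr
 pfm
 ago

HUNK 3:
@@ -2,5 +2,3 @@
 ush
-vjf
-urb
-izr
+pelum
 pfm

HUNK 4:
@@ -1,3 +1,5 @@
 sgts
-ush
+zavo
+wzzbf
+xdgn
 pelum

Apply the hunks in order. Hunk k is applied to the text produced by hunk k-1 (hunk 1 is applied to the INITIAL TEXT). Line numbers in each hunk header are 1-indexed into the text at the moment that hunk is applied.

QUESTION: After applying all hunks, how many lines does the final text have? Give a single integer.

Hunk 1: at line 2 remove [pypkg] add [ujc] -> 6 lines: sgts ush ujc ehi pfm ago
Hunk 2: at line 1 remove [ujc,ehi] add [vjf,urb,izr] -> 7 lines: sgts ush vjf urb izr pfm ago
Hunk 3: at line 2 remove [vjf,urb,izr] add [pelum] -> 5 lines: sgts ush pelum pfm ago
Hunk 4: at line 1 remove [ush] add [zavo,wzzbf,xdgn] -> 7 lines: sgts zavo wzzbf xdgn pelum pfm ago
Final line count: 7

Answer: 7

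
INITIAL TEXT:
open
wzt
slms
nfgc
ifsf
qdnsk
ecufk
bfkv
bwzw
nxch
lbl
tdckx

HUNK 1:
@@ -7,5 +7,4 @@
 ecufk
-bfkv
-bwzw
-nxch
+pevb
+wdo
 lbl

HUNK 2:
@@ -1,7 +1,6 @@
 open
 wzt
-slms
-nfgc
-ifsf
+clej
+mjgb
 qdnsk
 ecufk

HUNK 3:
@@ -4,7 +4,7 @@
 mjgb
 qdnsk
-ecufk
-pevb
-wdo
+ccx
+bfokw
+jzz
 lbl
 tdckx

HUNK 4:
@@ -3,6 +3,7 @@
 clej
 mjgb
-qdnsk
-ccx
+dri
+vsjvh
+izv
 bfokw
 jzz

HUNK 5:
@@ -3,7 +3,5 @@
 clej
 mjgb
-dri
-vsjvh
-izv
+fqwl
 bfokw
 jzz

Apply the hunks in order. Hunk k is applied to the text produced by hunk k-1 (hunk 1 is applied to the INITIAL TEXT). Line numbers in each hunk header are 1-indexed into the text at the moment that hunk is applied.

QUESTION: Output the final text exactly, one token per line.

Answer: open
wzt
clej
mjgb
fqwl
bfokw
jzz
lbl
tdckx

Derivation:
Hunk 1: at line 7 remove [bfkv,bwzw,nxch] add [pevb,wdo] -> 11 lines: open wzt slms nfgc ifsf qdnsk ecufk pevb wdo lbl tdckx
Hunk 2: at line 1 remove [slms,nfgc,ifsf] add [clej,mjgb] -> 10 lines: open wzt clej mjgb qdnsk ecufk pevb wdo lbl tdckx
Hunk 3: at line 4 remove [ecufk,pevb,wdo] add [ccx,bfokw,jzz] -> 10 lines: open wzt clej mjgb qdnsk ccx bfokw jzz lbl tdckx
Hunk 4: at line 3 remove [qdnsk,ccx] add [dri,vsjvh,izv] -> 11 lines: open wzt clej mjgb dri vsjvh izv bfokw jzz lbl tdckx
Hunk 5: at line 3 remove [dri,vsjvh,izv] add [fqwl] -> 9 lines: open wzt clej mjgb fqwl bfokw jzz lbl tdckx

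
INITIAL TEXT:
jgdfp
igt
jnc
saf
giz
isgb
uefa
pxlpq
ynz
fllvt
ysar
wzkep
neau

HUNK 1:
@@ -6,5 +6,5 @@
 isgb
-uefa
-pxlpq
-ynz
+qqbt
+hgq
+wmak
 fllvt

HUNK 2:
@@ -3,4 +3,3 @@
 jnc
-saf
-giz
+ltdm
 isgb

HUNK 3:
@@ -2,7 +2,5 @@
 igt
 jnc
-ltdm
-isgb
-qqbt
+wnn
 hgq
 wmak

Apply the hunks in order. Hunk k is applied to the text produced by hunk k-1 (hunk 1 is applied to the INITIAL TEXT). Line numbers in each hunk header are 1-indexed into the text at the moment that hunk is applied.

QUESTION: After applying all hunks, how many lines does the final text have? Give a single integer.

Hunk 1: at line 6 remove [uefa,pxlpq,ynz] add [qqbt,hgq,wmak] -> 13 lines: jgdfp igt jnc saf giz isgb qqbt hgq wmak fllvt ysar wzkep neau
Hunk 2: at line 3 remove [saf,giz] add [ltdm] -> 12 lines: jgdfp igt jnc ltdm isgb qqbt hgq wmak fllvt ysar wzkep neau
Hunk 3: at line 2 remove [ltdm,isgb,qqbt] add [wnn] -> 10 lines: jgdfp igt jnc wnn hgq wmak fllvt ysar wzkep neau
Final line count: 10

Answer: 10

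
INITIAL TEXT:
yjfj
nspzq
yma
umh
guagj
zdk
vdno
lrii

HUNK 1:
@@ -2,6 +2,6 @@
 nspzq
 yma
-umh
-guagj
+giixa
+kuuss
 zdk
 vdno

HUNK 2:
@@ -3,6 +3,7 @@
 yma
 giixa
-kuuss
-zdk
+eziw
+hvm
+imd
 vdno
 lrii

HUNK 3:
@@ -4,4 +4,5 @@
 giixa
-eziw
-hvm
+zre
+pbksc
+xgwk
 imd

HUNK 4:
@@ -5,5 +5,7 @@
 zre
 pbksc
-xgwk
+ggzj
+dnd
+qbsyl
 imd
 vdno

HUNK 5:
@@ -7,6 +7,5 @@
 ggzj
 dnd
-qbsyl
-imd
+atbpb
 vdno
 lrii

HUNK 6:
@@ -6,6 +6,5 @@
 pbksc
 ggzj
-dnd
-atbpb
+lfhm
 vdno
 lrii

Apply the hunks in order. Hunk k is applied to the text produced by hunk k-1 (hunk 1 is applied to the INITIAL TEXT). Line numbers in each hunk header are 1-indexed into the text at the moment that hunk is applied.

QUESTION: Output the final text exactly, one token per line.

Answer: yjfj
nspzq
yma
giixa
zre
pbksc
ggzj
lfhm
vdno
lrii

Derivation:
Hunk 1: at line 2 remove [umh,guagj] add [giixa,kuuss] -> 8 lines: yjfj nspzq yma giixa kuuss zdk vdno lrii
Hunk 2: at line 3 remove [kuuss,zdk] add [eziw,hvm,imd] -> 9 lines: yjfj nspzq yma giixa eziw hvm imd vdno lrii
Hunk 3: at line 4 remove [eziw,hvm] add [zre,pbksc,xgwk] -> 10 lines: yjfj nspzq yma giixa zre pbksc xgwk imd vdno lrii
Hunk 4: at line 5 remove [xgwk] add [ggzj,dnd,qbsyl] -> 12 lines: yjfj nspzq yma giixa zre pbksc ggzj dnd qbsyl imd vdno lrii
Hunk 5: at line 7 remove [qbsyl,imd] add [atbpb] -> 11 lines: yjfj nspzq yma giixa zre pbksc ggzj dnd atbpb vdno lrii
Hunk 6: at line 6 remove [dnd,atbpb] add [lfhm] -> 10 lines: yjfj nspzq yma giixa zre pbksc ggzj lfhm vdno lrii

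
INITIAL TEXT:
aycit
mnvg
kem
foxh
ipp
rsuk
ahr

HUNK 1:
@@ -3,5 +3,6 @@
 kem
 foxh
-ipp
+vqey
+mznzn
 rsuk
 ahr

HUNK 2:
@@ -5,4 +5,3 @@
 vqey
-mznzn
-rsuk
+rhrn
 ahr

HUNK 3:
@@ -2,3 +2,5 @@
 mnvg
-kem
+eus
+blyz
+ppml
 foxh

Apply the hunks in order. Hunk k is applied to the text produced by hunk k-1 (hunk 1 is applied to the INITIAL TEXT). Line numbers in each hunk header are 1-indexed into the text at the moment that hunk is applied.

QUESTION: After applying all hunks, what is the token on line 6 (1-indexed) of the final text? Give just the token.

Hunk 1: at line 3 remove [ipp] add [vqey,mznzn] -> 8 lines: aycit mnvg kem foxh vqey mznzn rsuk ahr
Hunk 2: at line 5 remove [mznzn,rsuk] add [rhrn] -> 7 lines: aycit mnvg kem foxh vqey rhrn ahr
Hunk 3: at line 2 remove [kem] add [eus,blyz,ppml] -> 9 lines: aycit mnvg eus blyz ppml foxh vqey rhrn ahr
Final line 6: foxh

Answer: foxh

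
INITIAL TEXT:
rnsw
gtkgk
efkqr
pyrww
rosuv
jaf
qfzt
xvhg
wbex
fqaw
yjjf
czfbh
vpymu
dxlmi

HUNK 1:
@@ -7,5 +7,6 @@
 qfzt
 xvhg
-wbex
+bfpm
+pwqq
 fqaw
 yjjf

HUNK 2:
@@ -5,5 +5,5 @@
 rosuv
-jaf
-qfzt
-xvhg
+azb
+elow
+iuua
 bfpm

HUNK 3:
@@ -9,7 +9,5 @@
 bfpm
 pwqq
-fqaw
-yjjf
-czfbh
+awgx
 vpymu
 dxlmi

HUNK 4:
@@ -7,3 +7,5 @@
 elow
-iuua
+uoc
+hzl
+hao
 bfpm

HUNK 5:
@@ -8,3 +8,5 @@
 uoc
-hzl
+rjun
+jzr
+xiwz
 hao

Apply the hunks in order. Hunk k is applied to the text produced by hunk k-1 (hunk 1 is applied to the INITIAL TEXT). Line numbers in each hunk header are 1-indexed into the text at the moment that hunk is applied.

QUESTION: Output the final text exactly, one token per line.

Answer: rnsw
gtkgk
efkqr
pyrww
rosuv
azb
elow
uoc
rjun
jzr
xiwz
hao
bfpm
pwqq
awgx
vpymu
dxlmi

Derivation:
Hunk 1: at line 7 remove [wbex] add [bfpm,pwqq] -> 15 lines: rnsw gtkgk efkqr pyrww rosuv jaf qfzt xvhg bfpm pwqq fqaw yjjf czfbh vpymu dxlmi
Hunk 2: at line 5 remove [jaf,qfzt,xvhg] add [azb,elow,iuua] -> 15 lines: rnsw gtkgk efkqr pyrww rosuv azb elow iuua bfpm pwqq fqaw yjjf czfbh vpymu dxlmi
Hunk 3: at line 9 remove [fqaw,yjjf,czfbh] add [awgx] -> 13 lines: rnsw gtkgk efkqr pyrww rosuv azb elow iuua bfpm pwqq awgx vpymu dxlmi
Hunk 4: at line 7 remove [iuua] add [uoc,hzl,hao] -> 15 lines: rnsw gtkgk efkqr pyrww rosuv azb elow uoc hzl hao bfpm pwqq awgx vpymu dxlmi
Hunk 5: at line 8 remove [hzl] add [rjun,jzr,xiwz] -> 17 lines: rnsw gtkgk efkqr pyrww rosuv azb elow uoc rjun jzr xiwz hao bfpm pwqq awgx vpymu dxlmi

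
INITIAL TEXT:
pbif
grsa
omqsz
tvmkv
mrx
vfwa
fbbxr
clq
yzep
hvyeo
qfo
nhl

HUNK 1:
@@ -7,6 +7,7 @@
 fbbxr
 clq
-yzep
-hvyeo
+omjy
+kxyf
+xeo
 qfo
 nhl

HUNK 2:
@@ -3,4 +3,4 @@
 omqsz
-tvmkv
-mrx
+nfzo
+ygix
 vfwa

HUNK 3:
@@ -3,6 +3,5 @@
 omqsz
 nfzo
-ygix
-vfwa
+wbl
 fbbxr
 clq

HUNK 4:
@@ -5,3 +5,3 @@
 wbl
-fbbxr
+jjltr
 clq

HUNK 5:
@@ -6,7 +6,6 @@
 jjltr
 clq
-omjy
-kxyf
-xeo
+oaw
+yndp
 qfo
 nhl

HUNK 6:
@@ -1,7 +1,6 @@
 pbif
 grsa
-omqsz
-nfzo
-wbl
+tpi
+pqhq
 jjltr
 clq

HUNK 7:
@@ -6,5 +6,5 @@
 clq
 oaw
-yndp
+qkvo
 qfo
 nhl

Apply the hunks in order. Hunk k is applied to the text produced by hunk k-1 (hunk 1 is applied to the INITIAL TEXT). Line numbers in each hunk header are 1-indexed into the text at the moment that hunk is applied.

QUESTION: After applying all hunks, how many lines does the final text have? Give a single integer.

Answer: 10

Derivation:
Hunk 1: at line 7 remove [yzep,hvyeo] add [omjy,kxyf,xeo] -> 13 lines: pbif grsa omqsz tvmkv mrx vfwa fbbxr clq omjy kxyf xeo qfo nhl
Hunk 2: at line 3 remove [tvmkv,mrx] add [nfzo,ygix] -> 13 lines: pbif grsa omqsz nfzo ygix vfwa fbbxr clq omjy kxyf xeo qfo nhl
Hunk 3: at line 3 remove [ygix,vfwa] add [wbl] -> 12 lines: pbif grsa omqsz nfzo wbl fbbxr clq omjy kxyf xeo qfo nhl
Hunk 4: at line 5 remove [fbbxr] add [jjltr] -> 12 lines: pbif grsa omqsz nfzo wbl jjltr clq omjy kxyf xeo qfo nhl
Hunk 5: at line 6 remove [omjy,kxyf,xeo] add [oaw,yndp] -> 11 lines: pbif grsa omqsz nfzo wbl jjltr clq oaw yndp qfo nhl
Hunk 6: at line 1 remove [omqsz,nfzo,wbl] add [tpi,pqhq] -> 10 lines: pbif grsa tpi pqhq jjltr clq oaw yndp qfo nhl
Hunk 7: at line 6 remove [yndp] add [qkvo] -> 10 lines: pbif grsa tpi pqhq jjltr clq oaw qkvo qfo nhl
Final line count: 10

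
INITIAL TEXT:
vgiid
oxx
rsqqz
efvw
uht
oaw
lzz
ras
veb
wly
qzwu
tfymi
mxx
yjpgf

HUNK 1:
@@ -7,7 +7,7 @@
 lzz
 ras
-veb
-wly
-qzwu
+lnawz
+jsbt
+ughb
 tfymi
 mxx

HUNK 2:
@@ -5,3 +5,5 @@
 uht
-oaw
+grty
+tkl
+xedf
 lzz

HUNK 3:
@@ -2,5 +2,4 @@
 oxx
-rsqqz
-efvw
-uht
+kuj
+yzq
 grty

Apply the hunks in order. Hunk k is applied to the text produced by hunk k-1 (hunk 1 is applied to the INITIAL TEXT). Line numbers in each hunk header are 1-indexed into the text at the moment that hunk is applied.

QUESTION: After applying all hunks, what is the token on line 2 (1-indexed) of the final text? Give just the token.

Answer: oxx

Derivation:
Hunk 1: at line 7 remove [veb,wly,qzwu] add [lnawz,jsbt,ughb] -> 14 lines: vgiid oxx rsqqz efvw uht oaw lzz ras lnawz jsbt ughb tfymi mxx yjpgf
Hunk 2: at line 5 remove [oaw] add [grty,tkl,xedf] -> 16 lines: vgiid oxx rsqqz efvw uht grty tkl xedf lzz ras lnawz jsbt ughb tfymi mxx yjpgf
Hunk 3: at line 2 remove [rsqqz,efvw,uht] add [kuj,yzq] -> 15 lines: vgiid oxx kuj yzq grty tkl xedf lzz ras lnawz jsbt ughb tfymi mxx yjpgf
Final line 2: oxx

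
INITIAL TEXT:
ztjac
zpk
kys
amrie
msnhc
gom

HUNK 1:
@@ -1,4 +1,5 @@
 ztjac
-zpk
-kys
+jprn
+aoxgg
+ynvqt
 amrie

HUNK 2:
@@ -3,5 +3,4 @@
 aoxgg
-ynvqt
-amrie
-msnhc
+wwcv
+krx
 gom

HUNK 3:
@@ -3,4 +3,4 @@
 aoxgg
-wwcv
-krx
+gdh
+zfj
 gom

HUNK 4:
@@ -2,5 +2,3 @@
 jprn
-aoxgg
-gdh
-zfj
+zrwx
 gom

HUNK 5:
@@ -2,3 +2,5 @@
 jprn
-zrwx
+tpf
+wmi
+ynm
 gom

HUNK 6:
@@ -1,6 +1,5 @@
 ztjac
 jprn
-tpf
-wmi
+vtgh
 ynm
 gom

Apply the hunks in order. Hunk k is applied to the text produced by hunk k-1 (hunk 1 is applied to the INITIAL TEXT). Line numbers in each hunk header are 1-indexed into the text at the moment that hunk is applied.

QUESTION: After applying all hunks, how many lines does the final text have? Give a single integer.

Hunk 1: at line 1 remove [zpk,kys] add [jprn,aoxgg,ynvqt] -> 7 lines: ztjac jprn aoxgg ynvqt amrie msnhc gom
Hunk 2: at line 3 remove [ynvqt,amrie,msnhc] add [wwcv,krx] -> 6 lines: ztjac jprn aoxgg wwcv krx gom
Hunk 3: at line 3 remove [wwcv,krx] add [gdh,zfj] -> 6 lines: ztjac jprn aoxgg gdh zfj gom
Hunk 4: at line 2 remove [aoxgg,gdh,zfj] add [zrwx] -> 4 lines: ztjac jprn zrwx gom
Hunk 5: at line 2 remove [zrwx] add [tpf,wmi,ynm] -> 6 lines: ztjac jprn tpf wmi ynm gom
Hunk 6: at line 1 remove [tpf,wmi] add [vtgh] -> 5 lines: ztjac jprn vtgh ynm gom
Final line count: 5

Answer: 5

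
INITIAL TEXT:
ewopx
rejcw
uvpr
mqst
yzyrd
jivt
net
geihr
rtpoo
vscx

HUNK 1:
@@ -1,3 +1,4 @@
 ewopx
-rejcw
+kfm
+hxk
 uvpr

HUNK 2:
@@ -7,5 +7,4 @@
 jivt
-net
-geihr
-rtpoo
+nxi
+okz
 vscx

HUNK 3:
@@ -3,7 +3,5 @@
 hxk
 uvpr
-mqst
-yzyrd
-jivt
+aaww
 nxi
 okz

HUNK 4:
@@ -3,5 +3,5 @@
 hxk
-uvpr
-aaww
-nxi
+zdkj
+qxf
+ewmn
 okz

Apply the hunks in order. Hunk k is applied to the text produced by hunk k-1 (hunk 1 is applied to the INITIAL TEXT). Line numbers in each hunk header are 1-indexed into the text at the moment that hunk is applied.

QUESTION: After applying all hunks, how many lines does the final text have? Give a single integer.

Hunk 1: at line 1 remove [rejcw] add [kfm,hxk] -> 11 lines: ewopx kfm hxk uvpr mqst yzyrd jivt net geihr rtpoo vscx
Hunk 2: at line 7 remove [net,geihr,rtpoo] add [nxi,okz] -> 10 lines: ewopx kfm hxk uvpr mqst yzyrd jivt nxi okz vscx
Hunk 3: at line 3 remove [mqst,yzyrd,jivt] add [aaww] -> 8 lines: ewopx kfm hxk uvpr aaww nxi okz vscx
Hunk 4: at line 3 remove [uvpr,aaww,nxi] add [zdkj,qxf,ewmn] -> 8 lines: ewopx kfm hxk zdkj qxf ewmn okz vscx
Final line count: 8

Answer: 8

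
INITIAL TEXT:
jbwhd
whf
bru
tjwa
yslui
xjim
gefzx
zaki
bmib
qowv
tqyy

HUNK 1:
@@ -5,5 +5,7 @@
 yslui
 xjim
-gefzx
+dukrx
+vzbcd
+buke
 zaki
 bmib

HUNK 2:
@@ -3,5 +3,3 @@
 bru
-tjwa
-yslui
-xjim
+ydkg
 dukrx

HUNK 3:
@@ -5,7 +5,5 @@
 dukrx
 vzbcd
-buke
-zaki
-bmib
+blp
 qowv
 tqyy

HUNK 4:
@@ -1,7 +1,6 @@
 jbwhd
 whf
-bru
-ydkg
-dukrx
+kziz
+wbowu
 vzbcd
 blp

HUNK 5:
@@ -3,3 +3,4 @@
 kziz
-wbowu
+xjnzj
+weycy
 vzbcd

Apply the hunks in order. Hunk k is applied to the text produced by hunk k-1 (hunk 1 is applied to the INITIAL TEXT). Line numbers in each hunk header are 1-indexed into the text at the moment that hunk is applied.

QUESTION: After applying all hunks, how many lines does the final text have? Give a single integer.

Answer: 9

Derivation:
Hunk 1: at line 5 remove [gefzx] add [dukrx,vzbcd,buke] -> 13 lines: jbwhd whf bru tjwa yslui xjim dukrx vzbcd buke zaki bmib qowv tqyy
Hunk 2: at line 3 remove [tjwa,yslui,xjim] add [ydkg] -> 11 lines: jbwhd whf bru ydkg dukrx vzbcd buke zaki bmib qowv tqyy
Hunk 3: at line 5 remove [buke,zaki,bmib] add [blp] -> 9 lines: jbwhd whf bru ydkg dukrx vzbcd blp qowv tqyy
Hunk 4: at line 1 remove [bru,ydkg,dukrx] add [kziz,wbowu] -> 8 lines: jbwhd whf kziz wbowu vzbcd blp qowv tqyy
Hunk 5: at line 3 remove [wbowu] add [xjnzj,weycy] -> 9 lines: jbwhd whf kziz xjnzj weycy vzbcd blp qowv tqyy
Final line count: 9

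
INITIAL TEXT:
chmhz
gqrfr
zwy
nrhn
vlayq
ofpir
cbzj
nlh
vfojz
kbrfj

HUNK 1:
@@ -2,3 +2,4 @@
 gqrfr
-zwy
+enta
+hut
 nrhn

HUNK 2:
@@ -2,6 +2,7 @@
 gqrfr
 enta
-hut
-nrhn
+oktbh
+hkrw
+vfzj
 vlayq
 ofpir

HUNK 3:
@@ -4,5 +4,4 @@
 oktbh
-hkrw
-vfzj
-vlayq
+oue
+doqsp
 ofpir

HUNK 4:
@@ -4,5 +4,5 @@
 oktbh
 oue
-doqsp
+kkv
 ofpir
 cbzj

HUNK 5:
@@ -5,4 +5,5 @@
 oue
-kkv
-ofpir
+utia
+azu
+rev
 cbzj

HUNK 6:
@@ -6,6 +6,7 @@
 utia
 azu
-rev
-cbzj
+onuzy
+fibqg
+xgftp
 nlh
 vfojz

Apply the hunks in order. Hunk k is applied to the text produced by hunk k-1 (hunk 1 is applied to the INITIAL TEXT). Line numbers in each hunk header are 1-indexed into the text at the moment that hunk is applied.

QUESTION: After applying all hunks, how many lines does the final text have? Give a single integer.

Hunk 1: at line 2 remove [zwy] add [enta,hut] -> 11 lines: chmhz gqrfr enta hut nrhn vlayq ofpir cbzj nlh vfojz kbrfj
Hunk 2: at line 2 remove [hut,nrhn] add [oktbh,hkrw,vfzj] -> 12 lines: chmhz gqrfr enta oktbh hkrw vfzj vlayq ofpir cbzj nlh vfojz kbrfj
Hunk 3: at line 4 remove [hkrw,vfzj,vlayq] add [oue,doqsp] -> 11 lines: chmhz gqrfr enta oktbh oue doqsp ofpir cbzj nlh vfojz kbrfj
Hunk 4: at line 4 remove [doqsp] add [kkv] -> 11 lines: chmhz gqrfr enta oktbh oue kkv ofpir cbzj nlh vfojz kbrfj
Hunk 5: at line 5 remove [kkv,ofpir] add [utia,azu,rev] -> 12 lines: chmhz gqrfr enta oktbh oue utia azu rev cbzj nlh vfojz kbrfj
Hunk 6: at line 6 remove [rev,cbzj] add [onuzy,fibqg,xgftp] -> 13 lines: chmhz gqrfr enta oktbh oue utia azu onuzy fibqg xgftp nlh vfojz kbrfj
Final line count: 13

Answer: 13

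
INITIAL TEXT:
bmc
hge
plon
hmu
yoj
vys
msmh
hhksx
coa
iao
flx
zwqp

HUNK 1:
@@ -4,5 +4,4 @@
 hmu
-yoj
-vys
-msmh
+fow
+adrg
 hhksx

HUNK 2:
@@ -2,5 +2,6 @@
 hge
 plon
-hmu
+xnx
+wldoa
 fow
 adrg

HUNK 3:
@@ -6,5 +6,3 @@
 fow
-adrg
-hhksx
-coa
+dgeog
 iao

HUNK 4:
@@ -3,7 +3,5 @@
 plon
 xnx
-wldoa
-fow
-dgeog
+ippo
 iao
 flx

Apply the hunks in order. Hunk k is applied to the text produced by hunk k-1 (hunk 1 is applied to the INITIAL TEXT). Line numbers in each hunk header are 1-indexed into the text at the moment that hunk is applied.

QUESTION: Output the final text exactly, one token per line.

Answer: bmc
hge
plon
xnx
ippo
iao
flx
zwqp

Derivation:
Hunk 1: at line 4 remove [yoj,vys,msmh] add [fow,adrg] -> 11 lines: bmc hge plon hmu fow adrg hhksx coa iao flx zwqp
Hunk 2: at line 2 remove [hmu] add [xnx,wldoa] -> 12 lines: bmc hge plon xnx wldoa fow adrg hhksx coa iao flx zwqp
Hunk 3: at line 6 remove [adrg,hhksx,coa] add [dgeog] -> 10 lines: bmc hge plon xnx wldoa fow dgeog iao flx zwqp
Hunk 4: at line 3 remove [wldoa,fow,dgeog] add [ippo] -> 8 lines: bmc hge plon xnx ippo iao flx zwqp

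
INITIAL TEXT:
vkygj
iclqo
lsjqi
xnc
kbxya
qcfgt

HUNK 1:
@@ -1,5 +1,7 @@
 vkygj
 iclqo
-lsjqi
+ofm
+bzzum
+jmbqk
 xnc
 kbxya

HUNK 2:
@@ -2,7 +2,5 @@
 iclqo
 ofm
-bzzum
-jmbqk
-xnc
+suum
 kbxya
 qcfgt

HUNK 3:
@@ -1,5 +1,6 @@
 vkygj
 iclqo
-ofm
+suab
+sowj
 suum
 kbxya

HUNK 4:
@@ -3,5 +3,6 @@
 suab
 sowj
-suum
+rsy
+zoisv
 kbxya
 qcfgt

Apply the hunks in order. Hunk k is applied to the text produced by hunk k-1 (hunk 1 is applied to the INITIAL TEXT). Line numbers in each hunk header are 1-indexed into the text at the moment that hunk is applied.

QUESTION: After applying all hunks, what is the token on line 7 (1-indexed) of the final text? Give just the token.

Hunk 1: at line 1 remove [lsjqi] add [ofm,bzzum,jmbqk] -> 8 lines: vkygj iclqo ofm bzzum jmbqk xnc kbxya qcfgt
Hunk 2: at line 2 remove [bzzum,jmbqk,xnc] add [suum] -> 6 lines: vkygj iclqo ofm suum kbxya qcfgt
Hunk 3: at line 1 remove [ofm] add [suab,sowj] -> 7 lines: vkygj iclqo suab sowj suum kbxya qcfgt
Hunk 4: at line 3 remove [suum] add [rsy,zoisv] -> 8 lines: vkygj iclqo suab sowj rsy zoisv kbxya qcfgt
Final line 7: kbxya

Answer: kbxya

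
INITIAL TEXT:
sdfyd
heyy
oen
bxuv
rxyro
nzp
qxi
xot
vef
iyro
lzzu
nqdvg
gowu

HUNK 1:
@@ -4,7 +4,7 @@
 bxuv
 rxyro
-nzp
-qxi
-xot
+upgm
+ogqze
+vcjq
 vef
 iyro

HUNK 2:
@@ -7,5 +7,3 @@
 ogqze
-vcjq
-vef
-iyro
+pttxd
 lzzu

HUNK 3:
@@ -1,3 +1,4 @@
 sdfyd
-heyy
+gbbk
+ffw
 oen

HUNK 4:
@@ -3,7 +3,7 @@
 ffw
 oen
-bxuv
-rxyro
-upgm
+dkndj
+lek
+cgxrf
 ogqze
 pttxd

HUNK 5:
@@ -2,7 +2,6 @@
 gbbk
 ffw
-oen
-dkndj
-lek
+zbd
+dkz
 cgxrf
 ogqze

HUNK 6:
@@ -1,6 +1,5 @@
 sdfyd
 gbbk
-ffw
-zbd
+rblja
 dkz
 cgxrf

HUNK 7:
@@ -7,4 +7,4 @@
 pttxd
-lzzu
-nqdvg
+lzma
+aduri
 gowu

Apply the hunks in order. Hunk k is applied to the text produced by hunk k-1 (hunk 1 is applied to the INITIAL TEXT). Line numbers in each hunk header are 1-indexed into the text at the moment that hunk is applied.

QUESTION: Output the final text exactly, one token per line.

Answer: sdfyd
gbbk
rblja
dkz
cgxrf
ogqze
pttxd
lzma
aduri
gowu

Derivation:
Hunk 1: at line 4 remove [nzp,qxi,xot] add [upgm,ogqze,vcjq] -> 13 lines: sdfyd heyy oen bxuv rxyro upgm ogqze vcjq vef iyro lzzu nqdvg gowu
Hunk 2: at line 7 remove [vcjq,vef,iyro] add [pttxd] -> 11 lines: sdfyd heyy oen bxuv rxyro upgm ogqze pttxd lzzu nqdvg gowu
Hunk 3: at line 1 remove [heyy] add [gbbk,ffw] -> 12 lines: sdfyd gbbk ffw oen bxuv rxyro upgm ogqze pttxd lzzu nqdvg gowu
Hunk 4: at line 3 remove [bxuv,rxyro,upgm] add [dkndj,lek,cgxrf] -> 12 lines: sdfyd gbbk ffw oen dkndj lek cgxrf ogqze pttxd lzzu nqdvg gowu
Hunk 5: at line 2 remove [oen,dkndj,lek] add [zbd,dkz] -> 11 lines: sdfyd gbbk ffw zbd dkz cgxrf ogqze pttxd lzzu nqdvg gowu
Hunk 6: at line 1 remove [ffw,zbd] add [rblja] -> 10 lines: sdfyd gbbk rblja dkz cgxrf ogqze pttxd lzzu nqdvg gowu
Hunk 7: at line 7 remove [lzzu,nqdvg] add [lzma,aduri] -> 10 lines: sdfyd gbbk rblja dkz cgxrf ogqze pttxd lzma aduri gowu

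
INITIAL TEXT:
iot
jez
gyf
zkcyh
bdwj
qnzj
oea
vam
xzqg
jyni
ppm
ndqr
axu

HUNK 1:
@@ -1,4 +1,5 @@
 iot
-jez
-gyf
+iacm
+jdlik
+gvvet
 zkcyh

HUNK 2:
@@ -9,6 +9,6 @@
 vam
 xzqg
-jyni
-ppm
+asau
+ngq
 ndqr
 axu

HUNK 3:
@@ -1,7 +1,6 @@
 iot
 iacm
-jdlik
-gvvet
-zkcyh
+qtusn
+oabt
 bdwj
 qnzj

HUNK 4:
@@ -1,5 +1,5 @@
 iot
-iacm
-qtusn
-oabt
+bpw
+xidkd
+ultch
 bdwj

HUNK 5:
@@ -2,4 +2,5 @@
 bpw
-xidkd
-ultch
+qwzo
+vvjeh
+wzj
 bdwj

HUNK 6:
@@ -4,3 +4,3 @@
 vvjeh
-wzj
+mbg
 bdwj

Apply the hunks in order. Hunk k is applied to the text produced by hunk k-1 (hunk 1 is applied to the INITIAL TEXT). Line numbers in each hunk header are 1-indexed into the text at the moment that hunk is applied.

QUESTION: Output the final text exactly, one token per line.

Answer: iot
bpw
qwzo
vvjeh
mbg
bdwj
qnzj
oea
vam
xzqg
asau
ngq
ndqr
axu

Derivation:
Hunk 1: at line 1 remove [jez,gyf] add [iacm,jdlik,gvvet] -> 14 lines: iot iacm jdlik gvvet zkcyh bdwj qnzj oea vam xzqg jyni ppm ndqr axu
Hunk 2: at line 9 remove [jyni,ppm] add [asau,ngq] -> 14 lines: iot iacm jdlik gvvet zkcyh bdwj qnzj oea vam xzqg asau ngq ndqr axu
Hunk 3: at line 1 remove [jdlik,gvvet,zkcyh] add [qtusn,oabt] -> 13 lines: iot iacm qtusn oabt bdwj qnzj oea vam xzqg asau ngq ndqr axu
Hunk 4: at line 1 remove [iacm,qtusn,oabt] add [bpw,xidkd,ultch] -> 13 lines: iot bpw xidkd ultch bdwj qnzj oea vam xzqg asau ngq ndqr axu
Hunk 5: at line 2 remove [xidkd,ultch] add [qwzo,vvjeh,wzj] -> 14 lines: iot bpw qwzo vvjeh wzj bdwj qnzj oea vam xzqg asau ngq ndqr axu
Hunk 6: at line 4 remove [wzj] add [mbg] -> 14 lines: iot bpw qwzo vvjeh mbg bdwj qnzj oea vam xzqg asau ngq ndqr axu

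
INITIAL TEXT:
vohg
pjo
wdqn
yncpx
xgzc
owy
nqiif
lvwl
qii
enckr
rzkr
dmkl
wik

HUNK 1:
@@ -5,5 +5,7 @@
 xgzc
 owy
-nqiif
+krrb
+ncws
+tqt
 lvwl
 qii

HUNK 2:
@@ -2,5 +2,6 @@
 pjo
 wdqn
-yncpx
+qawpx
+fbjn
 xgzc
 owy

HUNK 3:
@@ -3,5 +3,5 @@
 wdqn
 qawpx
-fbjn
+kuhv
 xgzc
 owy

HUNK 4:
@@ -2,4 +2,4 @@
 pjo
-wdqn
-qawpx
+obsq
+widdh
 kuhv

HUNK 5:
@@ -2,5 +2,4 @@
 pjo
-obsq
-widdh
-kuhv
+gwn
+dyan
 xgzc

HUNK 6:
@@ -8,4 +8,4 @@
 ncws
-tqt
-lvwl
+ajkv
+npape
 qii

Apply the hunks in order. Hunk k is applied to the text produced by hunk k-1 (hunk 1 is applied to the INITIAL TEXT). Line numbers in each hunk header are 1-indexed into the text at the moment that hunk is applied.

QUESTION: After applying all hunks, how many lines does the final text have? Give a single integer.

Answer: 15

Derivation:
Hunk 1: at line 5 remove [nqiif] add [krrb,ncws,tqt] -> 15 lines: vohg pjo wdqn yncpx xgzc owy krrb ncws tqt lvwl qii enckr rzkr dmkl wik
Hunk 2: at line 2 remove [yncpx] add [qawpx,fbjn] -> 16 lines: vohg pjo wdqn qawpx fbjn xgzc owy krrb ncws tqt lvwl qii enckr rzkr dmkl wik
Hunk 3: at line 3 remove [fbjn] add [kuhv] -> 16 lines: vohg pjo wdqn qawpx kuhv xgzc owy krrb ncws tqt lvwl qii enckr rzkr dmkl wik
Hunk 4: at line 2 remove [wdqn,qawpx] add [obsq,widdh] -> 16 lines: vohg pjo obsq widdh kuhv xgzc owy krrb ncws tqt lvwl qii enckr rzkr dmkl wik
Hunk 5: at line 2 remove [obsq,widdh,kuhv] add [gwn,dyan] -> 15 lines: vohg pjo gwn dyan xgzc owy krrb ncws tqt lvwl qii enckr rzkr dmkl wik
Hunk 6: at line 8 remove [tqt,lvwl] add [ajkv,npape] -> 15 lines: vohg pjo gwn dyan xgzc owy krrb ncws ajkv npape qii enckr rzkr dmkl wik
Final line count: 15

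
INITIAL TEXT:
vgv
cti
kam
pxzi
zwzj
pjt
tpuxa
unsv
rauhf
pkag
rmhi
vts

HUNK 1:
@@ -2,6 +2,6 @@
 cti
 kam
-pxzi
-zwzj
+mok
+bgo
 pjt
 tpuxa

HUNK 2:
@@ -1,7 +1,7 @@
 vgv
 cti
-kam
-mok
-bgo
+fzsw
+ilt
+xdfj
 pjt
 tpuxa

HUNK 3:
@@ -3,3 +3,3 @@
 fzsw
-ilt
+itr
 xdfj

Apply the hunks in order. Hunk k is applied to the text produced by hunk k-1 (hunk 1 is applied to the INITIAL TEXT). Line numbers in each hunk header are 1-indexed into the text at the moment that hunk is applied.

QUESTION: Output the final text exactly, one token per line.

Answer: vgv
cti
fzsw
itr
xdfj
pjt
tpuxa
unsv
rauhf
pkag
rmhi
vts

Derivation:
Hunk 1: at line 2 remove [pxzi,zwzj] add [mok,bgo] -> 12 lines: vgv cti kam mok bgo pjt tpuxa unsv rauhf pkag rmhi vts
Hunk 2: at line 1 remove [kam,mok,bgo] add [fzsw,ilt,xdfj] -> 12 lines: vgv cti fzsw ilt xdfj pjt tpuxa unsv rauhf pkag rmhi vts
Hunk 3: at line 3 remove [ilt] add [itr] -> 12 lines: vgv cti fzsw itr xdfj pjt tpuxa unsv rauhf pkag rmhi vts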